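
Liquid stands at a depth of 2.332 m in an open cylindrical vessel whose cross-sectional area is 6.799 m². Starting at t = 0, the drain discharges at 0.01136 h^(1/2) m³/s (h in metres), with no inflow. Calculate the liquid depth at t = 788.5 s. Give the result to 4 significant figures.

A dh/dt = −Q_out = −0.01136 √h.
Separate and integrate: 2(√h − √h₀) = −(0.01136/A) t.
√h = √2.332 − 0.01136·788.5/(2·6.799) = 1.52709 − 0.658726 = 0.868362.
h = 0.868362² = 0.754053 m.

0.7541 m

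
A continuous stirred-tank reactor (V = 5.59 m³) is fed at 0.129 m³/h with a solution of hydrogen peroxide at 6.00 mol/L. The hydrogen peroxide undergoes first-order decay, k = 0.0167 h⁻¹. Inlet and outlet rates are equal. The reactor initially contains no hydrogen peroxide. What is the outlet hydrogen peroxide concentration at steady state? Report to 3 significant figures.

V dC/dt = Q(C_in − C) − k V C.
At steady state: 0 = Q C_in − (Q + kV) C_ss, so C_ss = Q C_in/(Q + kV).
C_ss = 0.129·6.00/(0.129 + 0.0167·5.59) = 0.77400/0.22235 = 3.4810 mol/L.

3.48 mol/L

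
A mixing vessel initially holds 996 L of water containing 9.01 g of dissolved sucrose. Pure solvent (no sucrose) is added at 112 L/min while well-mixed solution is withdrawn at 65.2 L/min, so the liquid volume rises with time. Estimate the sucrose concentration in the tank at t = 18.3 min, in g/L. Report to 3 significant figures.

Total volume: dV/dt = Q_in − Q_out = 46.800 L/min, so V(t) = 996 + 46.800 t and V(18.3) = 1852.4 L.
No sucrose enters, so dm/dt = −Q_out · (m/V).
dm/m = −Q_out dt/(V₀ + 46.800 t); integrating gives ln(m/m₀) = −(Q_out/(Q_in−Q_out)) ln(V/V₀).
m = m₀ (V₀/V)^(Q_out/(Q_in−Q_out)) = 9.01 × (996/1852.4)^(1.3932) = 3.7957 g.
C = m/V = 3.7957/1852.4 = 0.0020490 g/L.

0.00205 g/L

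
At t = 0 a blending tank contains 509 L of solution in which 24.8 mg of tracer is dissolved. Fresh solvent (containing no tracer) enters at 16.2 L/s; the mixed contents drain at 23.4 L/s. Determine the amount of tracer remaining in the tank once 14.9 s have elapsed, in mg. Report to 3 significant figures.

Let m(t) be the amount of tracer. Volume: V(t) = V₀ + (Q_in − Q_out) t = 509 − 7.2000 t; V(14.9) = 401.72 L.
Solute balance: dm/dt = 0 − Q_out C = −Q_out m/V(t).
Separate: dm/m = −Q_out dt/V(t) ⇒ ln(m/m₀) = −(Q_out/(Q_in−Q_out)) ln(V/V₀).
m = m₀ (V₀/V)^(Q_out/(Q_in−Q_out)) = 24.8 × (509/401.72)^(-3.2500) = 11.491 mg.

11.5 mg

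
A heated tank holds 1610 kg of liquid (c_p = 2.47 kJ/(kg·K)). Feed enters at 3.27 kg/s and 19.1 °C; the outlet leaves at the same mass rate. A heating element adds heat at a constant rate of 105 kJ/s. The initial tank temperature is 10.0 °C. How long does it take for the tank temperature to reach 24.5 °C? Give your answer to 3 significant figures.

Energy balance: M c_p dT/dt = ṁ c_p (T_in − T) + 105.
τ = M/ṁ = 492.35 s; T_ss = T_in + Q̇/(ṁ c_p) = 32.100 °C.
T(t) = T_ss + (T₀ − T_ss) e^(−t/τ). Set T = 24.5:
e^(−t/τ) = (24.5 − 32.100)/(10.0 − 32.100) = 0.34389
t = −492.35 · ln(0.34389) = 525.55 s.

526 s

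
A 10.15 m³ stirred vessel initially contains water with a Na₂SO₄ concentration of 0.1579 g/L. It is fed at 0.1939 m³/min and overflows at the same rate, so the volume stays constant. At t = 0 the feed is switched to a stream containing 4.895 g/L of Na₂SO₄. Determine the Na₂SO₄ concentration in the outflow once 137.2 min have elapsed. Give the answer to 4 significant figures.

4.550 g/L

Accumulation = in − out for the solute gives V dC/dt = Q(C_in − C).
So dC/dt = (C_in − C)/τ with τ = V/Q = 10.15/0.1939 = 52.3466 min.
C approaches C_in exponentially: C(t) = C_in + (C₀ − C_in) e^(−t/τ).
C(137.2) = 4.895 + (0.1579 − 4.895)·e^(−137.2/52.3466) = 4.895 + (-4.73710)·0.0727306 = 4.55047 g/L.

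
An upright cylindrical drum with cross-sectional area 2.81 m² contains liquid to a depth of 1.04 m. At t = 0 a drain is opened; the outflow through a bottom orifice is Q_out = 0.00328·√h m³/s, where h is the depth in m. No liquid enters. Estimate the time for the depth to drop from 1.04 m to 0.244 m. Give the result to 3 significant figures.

901 s

Volume balance on the tank: A dh/dt = −0.00328 √h.
∫ h^(−1/2) dh = −(0.00328/A) ∫ dt, giving 2√h = 2√h₀ − (0.00328/A) t.
t = 2A(√h₀ − √h)/0.00328 = 2·2.81·(√1.04 − √0.244)/0.00328
  = 5.6200 × (1.0198 − 0.49396) / 0.00328 = 900.98 s.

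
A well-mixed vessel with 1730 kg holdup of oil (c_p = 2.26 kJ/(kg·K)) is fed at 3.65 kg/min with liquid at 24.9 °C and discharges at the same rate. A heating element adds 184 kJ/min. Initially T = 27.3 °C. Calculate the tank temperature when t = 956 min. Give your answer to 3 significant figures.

44.6 °C

M c_p dT/dt = ṁ c_p (T_in − T) + Q̇.
Rearrange: dT/dt = (T_ss − T)/τ with τ = M/ṁ = 473.97 min and T_ss = T_in + Q̇/(ṁ c_p) = 47.206 °C.
Integrating: T(t) = T_ss + (T₀ − T_ss) e^(−t/τ).
T(956) = 47.206 + (-19.906)·e^(−956/473.97) = 47.206 + (-19.906)·0.13305 = 44.557 °C.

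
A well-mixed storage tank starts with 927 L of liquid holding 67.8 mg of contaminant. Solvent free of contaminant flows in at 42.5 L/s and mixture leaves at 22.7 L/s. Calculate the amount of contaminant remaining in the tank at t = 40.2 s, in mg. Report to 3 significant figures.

33.3 mg

Total volume: dV/dt = Q_in − Q_out = 19.800 L/s, so V(t) = 927 + 19.800 t and V(40.2) = 1723.0 L.
Solute balance: dm/dt = 0 − Q_out C = −Q_out m/V(t).
Separate: dm/m = −Q_out dt/V(t) ⇒ ln(m/m₀) = −(Q_out/(Q_in−Q_out)) ln(V/V₀).
m = m₀ (V₀/V)^(Q_out/(Q_in−Q_out)) = 67.8 × (927/1723.0)^(1.1465) = 33.312 mg.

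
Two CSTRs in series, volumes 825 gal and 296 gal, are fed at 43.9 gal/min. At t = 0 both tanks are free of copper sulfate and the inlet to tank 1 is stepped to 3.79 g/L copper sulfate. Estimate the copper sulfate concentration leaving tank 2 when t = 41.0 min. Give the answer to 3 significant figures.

3.13 g/L

Each tank obeys Vᵢ dCᵢ/dt = Q(Cᵢ₋₁ − Cᵢ), so τᵢ = Vᵢ/Q.
τ₁ = 825/43.9 = 18.793 min; τ₂ = 296/43.9 = 6.7426 min.
Tank 1: C₁ = C_in(1 − e^(−t/τ₁)). Tank 2 (τ₁ ≠ τ₂): C₂ = C_in[1 − (τ₁ e^(−t/τ₁) − τ₂ e^(−t/τ₂))/(τ₁ − τ₂)].
At t = 41.0: e^(−t/τ₁) = 0.11285, e^(−t/τ₂) = 0.0022865.
C₂ = 3.79·[1 − (18.793·0.11285 − 6.7426·0.0022865)/(12.050)] = 3.79·0.82528 = 3.1278 g/L.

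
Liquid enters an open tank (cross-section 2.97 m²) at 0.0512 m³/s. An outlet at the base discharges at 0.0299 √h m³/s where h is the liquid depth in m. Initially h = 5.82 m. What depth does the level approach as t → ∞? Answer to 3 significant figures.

A dh/dt = Q_in − 0.0299 √h. Steady state requires inflow = outflow:
Q_in = 0.0299 √h_ss ⇒ √h_ss = 0.0512/0.0299 = 1.7124.
h_ss = 1.7124² = 2.9322 m. (Since h₀ = 5.82 m > h_ss, the level will fall toward this value.)

2.93 m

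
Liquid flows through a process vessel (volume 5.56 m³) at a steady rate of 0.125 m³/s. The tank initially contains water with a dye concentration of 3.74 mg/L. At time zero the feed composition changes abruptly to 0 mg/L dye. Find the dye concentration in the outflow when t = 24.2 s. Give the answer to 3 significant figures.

Unsteady species balance (constant V, well mixed): V dC/dt = Q(C_in − C).
Rewrite as dC/dt + C/τ = C_in/τ, τ = V/Q = 44.480 s.
Integrating: C(t) = C_in + (C₀ − C_in) e^(−t/τ).
C(24.2) = 0 + (3.74 − 0)·e^(−24.2/44.480) = 0 + (3.7400)·0.58038 = 2.1706 mg/L.

2.17 mg/L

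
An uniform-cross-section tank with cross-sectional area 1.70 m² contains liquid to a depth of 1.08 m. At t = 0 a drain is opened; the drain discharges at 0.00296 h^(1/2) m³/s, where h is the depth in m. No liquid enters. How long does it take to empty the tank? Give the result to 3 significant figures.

A dh/dt = −Q_out = −0.00296 √h.
Separate and integrate: 2(√h − √h₀) = −(0.00296/A) t.
Tank is empty when √h = 0: t_empty = 2A√h₀/0.00296.
t_empty = 2·1.70·√1.08/0.00296 = 3.4000·1.0392/0.00296 = 1193.7 s.

1190 s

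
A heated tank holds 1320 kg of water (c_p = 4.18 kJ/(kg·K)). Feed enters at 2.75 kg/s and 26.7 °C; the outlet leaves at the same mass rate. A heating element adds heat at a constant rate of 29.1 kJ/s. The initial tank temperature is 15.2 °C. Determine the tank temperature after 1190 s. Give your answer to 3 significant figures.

M c_p dT/dt = ṁ c_p (T_in − T) + Q̇.
Rearrange: dT/dt = (T_ss − T)/τ with τ = M/ṁ = 480.00 s and T_ss = T_in + Q̇/(ṁ c_p) = 29.232 °C.
This is linear first-order; T(t) = T_ss + (T₀ − T_ss) e^(−t/τ).
T(1190) = 29.232 + (-14.032)·e^(−1190/480.00) = 29.232 + (-14.032)·0.083813 = 28.056 °C.

28.1 °C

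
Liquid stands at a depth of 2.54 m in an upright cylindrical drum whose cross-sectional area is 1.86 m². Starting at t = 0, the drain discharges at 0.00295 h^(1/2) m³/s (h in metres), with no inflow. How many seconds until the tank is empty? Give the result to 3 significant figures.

A dh/dt = −Q_out = −0.00295 √h.
∫ h^(−1/2) dh = −(0.00295/A) ∫ dt, giving 2√h = 2√h₀ − (0.00295/A) t.
Tank is empty when √h = 0: t_empty = 2A√h₀/0.00295.
t_empty = 2·1.86·√2.54/0.00295 = 3.7200·1.5937/0.00295 = 2009.7 s.

2010 s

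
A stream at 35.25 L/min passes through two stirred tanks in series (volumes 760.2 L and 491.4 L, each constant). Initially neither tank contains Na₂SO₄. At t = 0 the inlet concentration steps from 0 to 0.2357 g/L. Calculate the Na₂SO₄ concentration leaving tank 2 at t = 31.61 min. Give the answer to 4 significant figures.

Species balance on tank i: dCᵢ/dt = (Cᵢ₋₁ − Cᵢ)/τᵢ with τᵢ = Vᵢ/Q.
τ₁ = 760.2/35.25 = 21.5660 min; τ₂ = 491.4/35.25 = 13.9404 min.
Tank 1: C₁ = C_in(1 − e^(−t/τ₁)). Tank 2 (τ₁ ≠ τ₂): C₂ = C_in[1 − (τ₁ e^(−t/τ₁) − τ₂ e^(−t/τ₂))/(τ₁ − τ₂)].
At t = 31.61: e^(−t/τ₁) = 0.230908, e^(−t/τ₂) = 0.103570.
C₂ = 0.2357·[1 − (21.5660·0.230908 − 13.9404·0.103570)/(7.62553)] = 0.2357·0.536303 = 0.126407 g/L.

0.1264 g/L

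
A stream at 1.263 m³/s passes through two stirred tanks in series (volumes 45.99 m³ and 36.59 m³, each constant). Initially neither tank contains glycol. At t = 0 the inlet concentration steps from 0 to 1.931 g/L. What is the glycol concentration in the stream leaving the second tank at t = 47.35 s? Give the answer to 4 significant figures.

0.8234 g/L

Each tank obeys Vᵢ dCᵢ/dt = Q(Cᵢ₋₁ − Cᵢ), so τᵢ = Vᵢ/Q.
τ₁ = 45.99/1.263 = 36.4133 s; τ₂ = 36.59/1.263 = 28.9707 s.
Solving the cascade with C₁(0)=C₂(0)=0 gives C₂(t) = C_in[1 − (τ₁ e^(−t/τ₁) − τ₂ e^(−t/τ₂))/(τ₁ − τ₂)].
At t = 47.35: e^(−t/τ₁) = 0.272437, e^(−t/τ₂) = 0.195067.
C₂ = 1.931·[1 − (36.4133·0.272437 − 28.9707·0.195067)/(7.44260)] = 1.931·0.426400 = 0.823378 g/L.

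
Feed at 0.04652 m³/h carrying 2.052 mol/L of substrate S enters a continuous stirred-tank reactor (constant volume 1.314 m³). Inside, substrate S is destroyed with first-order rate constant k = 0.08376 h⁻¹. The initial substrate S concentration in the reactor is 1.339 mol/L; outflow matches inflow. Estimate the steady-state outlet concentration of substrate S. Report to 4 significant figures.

Accumulation = in − out − consumed: V dC/dt = Q C_in − Q C − k V C.
At steady state: 0 = Q C_in − (Q + kV) C_ss, so C_ss = Q C_in/(Q + kV).
C_ss = 0.04652·2.052/(0.04652 + 0.08376·1.314) = 0.0954590/0.156581 = 0.609648 mol/L.

0.6096 mol/L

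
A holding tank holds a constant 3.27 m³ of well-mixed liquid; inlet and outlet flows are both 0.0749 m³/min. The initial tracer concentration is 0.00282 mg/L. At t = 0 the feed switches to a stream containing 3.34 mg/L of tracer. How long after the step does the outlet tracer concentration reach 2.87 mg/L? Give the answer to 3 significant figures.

85.6 min

Accumulation = in − out for the solute gives V dC/dt = Q(C_in − C), so τ = V/Q = 43.658 min.
C(t) = C_in + (C₀ − C_in) e^(−t/τ). Set C = 2.87 and solve for t:
e^(−t/τ) = (C − C_in)/(C₀ − C_in) = (2.87 − 3.34)/(0.00282 − 3.34) = 0.14084
t = −τ ln(…) = 43.658 × 1.9601 = 85.577 min.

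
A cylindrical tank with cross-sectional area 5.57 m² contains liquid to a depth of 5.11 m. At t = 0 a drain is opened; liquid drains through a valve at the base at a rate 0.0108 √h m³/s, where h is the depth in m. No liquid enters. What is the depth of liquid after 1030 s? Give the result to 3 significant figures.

1.59 m

With no inflow, A dh/dt = −0.0108 √h.
∫ h^(−1/2) dh = −(0.0108/A) ∫ dt, giving 2√h = 2√h₀ − (0.0108/A) t.
√h = √5.11 − 0.0108·1030/(2·5.57) = 2.2605 − 0.99856 = 1.2620.
h = 1.2620² = 1.5926 m.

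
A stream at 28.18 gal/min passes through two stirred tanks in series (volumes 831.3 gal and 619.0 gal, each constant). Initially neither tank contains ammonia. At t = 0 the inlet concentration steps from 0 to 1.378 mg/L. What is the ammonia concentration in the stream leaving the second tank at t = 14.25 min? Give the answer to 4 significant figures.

Species balance on tank i: dCᵢ/dt = (Cᵢ₋₁ − Cᵢ)/τᵢ with τᵢ = Vᵢ/Q.
τ₁ = 831.3/28.18 = 29.4996 min; τ₂ = 619.0/28.18 = 21.9659 min.
Solving the cascade with C₁(0)=C₂(0)=0 gives C₂(t) = C_in[1 − (τ₁ e^(−t/τ₁) − τ₂ e^(−t/τ₂))/(τ₁ − τ₂)].
At t = 14.25: e^(−t/τ₁) = 0.616895, e^(−t/τ₂) = 0.522708.
C₂ = 1.378·[1 − (29.4996·0.616895 − 21.9659·0.522708)/(7.53371)] = 1.378·0.108487 = 0.149494 mg/L.

0.1495 mg/L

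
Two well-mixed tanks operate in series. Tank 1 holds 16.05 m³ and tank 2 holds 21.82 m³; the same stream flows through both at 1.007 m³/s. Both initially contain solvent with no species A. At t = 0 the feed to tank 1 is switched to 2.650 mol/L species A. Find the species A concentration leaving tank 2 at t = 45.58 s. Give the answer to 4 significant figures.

Each tank obeys Vᵢ dCᵢ/dt = Q(Cᵢ₋₁ − Cᵢ), so τᵢ = Vᵢ/Q.
τ₁ = 16.05/1.007 = 15.9384 s; τ₂ = 21.82/1.007 = 21.6683 s.
Solving the cascade with C₁(0)=C₂(0)=0 gives C₂(t) = C_in[1 − (τ₁ e^(−t/τ₁) − τ₂ e^(−t/τ₂))/(τ₁ − τ₂)].
At t = 45.58: e^(−t/τ₁) = 0.0572828, e^(−t/τ₂) = 0.122025.
C₂ = 2.650·[1 − (15.9384·0.0572828 − 21.6683·0.122025)/(-5.72989)] = 2.650·0.697887 = 1.84940 mol/L.

1.849 mol/L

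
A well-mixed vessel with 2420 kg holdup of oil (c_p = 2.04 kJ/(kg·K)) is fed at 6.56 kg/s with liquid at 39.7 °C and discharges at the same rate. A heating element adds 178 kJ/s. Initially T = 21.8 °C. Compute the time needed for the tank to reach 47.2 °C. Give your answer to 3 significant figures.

M c_p dT/dt = ṁ c_p (T_in − T) + Q̇.
τ = M/ṁ = 368.90 s; T_ss = T_in + Q̇/(ṁ c_p) = 53.001 °C.
T(t) = T_ss + (T₀ − T_ss) e^(−t/τ). Set T = 47.2:
e^(−t/τ) = (47.2 − 53.001)/(21.8 − 53.001) = 0.18592
t = −368.90 · ln(0.18592) = 620.65 s.

621 s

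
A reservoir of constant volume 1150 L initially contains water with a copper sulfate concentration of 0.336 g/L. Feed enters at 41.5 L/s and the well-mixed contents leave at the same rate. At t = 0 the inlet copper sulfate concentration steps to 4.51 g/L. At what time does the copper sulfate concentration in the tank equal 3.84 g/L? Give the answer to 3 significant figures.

50.7 s

Transient balance on the dissolved component: V dC/dt = Q(C_in − C), so τ = V/Q = 27.711 s.
C(t) = C_in + (C₀ − C_in) e^(−t/τ). Set C = 3.84 and solve for t:
e^(−t/τ) = (C − C_in)/(C₀ − C_in) = (3.84 − 4.51)/(0.336 − 4.51) = 0.16052
t = −τ ln(…) = 27.711 × 1.8294 = 50.693 s.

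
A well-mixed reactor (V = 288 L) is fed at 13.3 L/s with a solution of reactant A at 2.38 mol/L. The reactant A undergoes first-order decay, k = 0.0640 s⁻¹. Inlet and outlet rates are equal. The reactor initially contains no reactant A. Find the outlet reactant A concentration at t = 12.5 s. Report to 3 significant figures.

Accumulation = in − out − consumed: V dC/dt = Q C_in − Q C − k V C.
This is linear with rate a = Q/V + k = 0.11018 s⁻¹.
C_ss = Q C_in/(Q + kV) = 0.99754 mol/L; C(t) = C_ss + (C₀ − C_ss) e^(−a t).
C(12.5) = 0.99754 + (-0.99754)·e^(−0.11018·12.5) = 0.99754 + (-0.99754)·0.25227 = 0.74589 mol/L.

0.746 mol/L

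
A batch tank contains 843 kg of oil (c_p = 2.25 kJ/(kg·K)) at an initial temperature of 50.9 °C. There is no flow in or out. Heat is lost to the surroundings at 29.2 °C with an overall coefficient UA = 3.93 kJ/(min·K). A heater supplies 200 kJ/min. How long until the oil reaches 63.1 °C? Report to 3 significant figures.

Heat balance on the well-mixed liquid: M c_p dT/dt = −UA(T − T_amb) + Q̇.
τ = M c_p/UA = 482.63 min; T_ss = T_amb + Q̇/UA = 29.2 + 200/3.93 = 80.091 °C.
T(t) = T_ss + (T₀ − T_ss)e^(−t/τ); set T = 63.1:
t = −τ ln[(T − T_ss)/(T₀ − T_ss)] = −482.63 · ln(0.58206) = 261.19 min.

261 min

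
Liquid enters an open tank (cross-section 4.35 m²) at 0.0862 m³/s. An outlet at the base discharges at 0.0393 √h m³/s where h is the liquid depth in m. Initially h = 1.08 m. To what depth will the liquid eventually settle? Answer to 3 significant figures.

Mass balance (ρ constant): A dh/dt = Q_in − 0.0393 √h. At steady state dh/dt = 0:
Q_in = 0.0393 √h_ss ⇒ √h_ss = 0.0862/0.0393 = 2.1934.
h_ss = 2.1934² = 4.8109 m. (Since h₀ = 1.08 m < h_ss, the level will rise toward this value.)

4.81 m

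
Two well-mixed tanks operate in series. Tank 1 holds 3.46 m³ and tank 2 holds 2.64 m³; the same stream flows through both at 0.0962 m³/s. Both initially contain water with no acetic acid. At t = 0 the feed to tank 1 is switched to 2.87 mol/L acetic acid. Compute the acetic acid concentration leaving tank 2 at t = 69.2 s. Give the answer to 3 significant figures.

Time constants: τᵢ = Vᵢ/Q for each well-mixed tank.
τ₁ = 3.46/0.0962 = 35.967 s; τ₂ = 2.64/0.0962 = 27.443 s.
Solving the cascade with C₁(0)=C₂(0)=0 gives C₂(t) = C_in[1 − (τ₁ e^(−t/τ₁) − τ₂ e^(−t/τ₂))/(τ₁ − τ₂)].
At t = 69.2: e^(−t/τ₁) = 0.14602, e^(−t/τ₂) = 0.080330.
C₂ = 2.87·[1 − (35.967·0.14602 − 27.443·0.080330)/(8.5239)] = 2.87·0.64248 = 1.8439 mol/L.

1.84 mol/L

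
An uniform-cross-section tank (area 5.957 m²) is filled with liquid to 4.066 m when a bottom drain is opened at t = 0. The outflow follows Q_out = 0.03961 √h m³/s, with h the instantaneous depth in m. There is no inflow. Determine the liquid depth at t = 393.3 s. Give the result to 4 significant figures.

0.5025 m

A dh/dt = −Q_out = −0.03961 √h.
∫ h^(−1/2) dh = −(0.03961/A) ∫ dt, giving 2√h = 2√h₀ − (0.03961/A) t.
√h = √4.066 − 0.03961·393.3/(2·5.957) = 2.01643 − 1.30759 = 0.708844.
h = 0.708844² = 0.502459 m.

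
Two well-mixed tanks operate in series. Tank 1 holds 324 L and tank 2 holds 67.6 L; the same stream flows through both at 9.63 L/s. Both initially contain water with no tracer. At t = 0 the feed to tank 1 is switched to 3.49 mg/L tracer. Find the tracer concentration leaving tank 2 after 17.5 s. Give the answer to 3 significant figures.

Species balance on tank i: dCᵢ/dt = (Cᵢ₋₁ − Cᵢ)/τᵢ with τᵢ = Vᵢ/Q.
τ₁ = 324/9.63 = 33.645 s; τ₂ = 67.6/9.63 = 7.0197 s.
Tank 1: C₁ = C_in(1 − e^(−t/τ₁)). Tank 2 (τ₁ ≠ τ₂): C₂ = C_in[1 − (τ₁ e^(−t/τ₁) − τ₂ e^(−t/τ₂))/(τ₁ − τ₂)].
At t = 17.5: e^(−t/τ₁) = 0.59444, e^(−t/τ₂) = 0.082664.
C₂ = 3.49·[1 − (33.645·0.59444 − 7.0197·0.082664)/(26.625)] = 3.49·0.27063 = 0.94451 mg/L.

0.945 mg/L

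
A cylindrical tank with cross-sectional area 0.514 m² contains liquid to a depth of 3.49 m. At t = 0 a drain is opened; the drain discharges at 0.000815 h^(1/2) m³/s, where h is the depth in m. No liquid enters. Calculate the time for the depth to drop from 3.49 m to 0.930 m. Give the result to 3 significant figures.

With no inflow, A dh/dt = −0.000815 √h.
Separate and integrate: 2(√h − √h₀) = −(0.000815/A) t.
t = 2A(√h₀ − √h)/0.000815 = 2·0.514·(√3.49 − √0.930)/0.000815
  = 1.0280 × (1.8682 − 0.96437) / 0.000815 = 1140.0 s.

1140 s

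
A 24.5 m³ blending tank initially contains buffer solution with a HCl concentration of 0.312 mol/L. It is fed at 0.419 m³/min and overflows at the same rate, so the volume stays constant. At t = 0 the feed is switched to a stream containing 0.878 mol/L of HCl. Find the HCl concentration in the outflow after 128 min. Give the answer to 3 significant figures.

0.815 mol/L

Species balance on the tank: V dC/dt = Q(C_in − C).
Rewrite as dC/dt + C/τ = C_in/τ, τ = V/Q = 58.473 min.
This is linear first-order; C(t) = C_in + (C₀ − C_in) e^(−t/τ).
C(128) = 0.878 + (0.312 − 0.878)·e^(−128/58.473) = 0.878 + (-0.56600)·0.11202 = 0.81460 mol/L.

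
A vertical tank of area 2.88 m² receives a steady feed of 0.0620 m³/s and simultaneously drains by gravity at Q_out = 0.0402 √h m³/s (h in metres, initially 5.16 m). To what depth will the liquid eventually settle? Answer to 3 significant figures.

Accumulation of liquid (constant cross-section A): A dh/dt = Q_in − 0.0402 √h. At steady state dh/dt = 0:
Q_in = 0.0402 √h_ss ⇒ √h_ss = 0.0620/0.0402 = 1.5423.
h_ss = 1.5423² = 2.3787 m. (Since h₀ = 5.16 m > h_ss, the level will fall toward this value.)

2.38 m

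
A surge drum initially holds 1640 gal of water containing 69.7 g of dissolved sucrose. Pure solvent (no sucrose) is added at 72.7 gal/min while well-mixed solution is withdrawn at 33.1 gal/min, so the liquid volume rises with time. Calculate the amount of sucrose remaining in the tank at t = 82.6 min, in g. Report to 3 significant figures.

Let m(t) be the amount of sucrose. Volume: V(t) = V₀ + (Q_in − Q_out) t = 1640 + 39.600 t; V(82.6) = 4911.0 gal.
No sucrose enters, so dm/dt = −Q_out · (m/V).
dm/m = −Q_out dt/(V₀ + 39.600 t); integrating gives ln(m/m₀) = −(Q_out/(Q_in−Q_out)) ln(V/V₀).
m = m₀ (V₀/V)^(Q_out/(Q_in−Q_out)) = 69.7 × (1640/4911.0)^(0.83586) = 27.867 g.

27.9 g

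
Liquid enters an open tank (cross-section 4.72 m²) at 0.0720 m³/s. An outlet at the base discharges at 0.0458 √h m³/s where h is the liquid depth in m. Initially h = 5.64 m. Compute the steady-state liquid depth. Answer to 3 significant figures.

2.47 m

Volume balance on the tank: A dh/dt = Q_in − 0.0458 √h. At steady state dh/dt = 0:
Q_in = 0.0458 √h_ss ⇒ √h_ss = 0.0720/0.0458 = 1.5721.
h_ss = 1.5721² = 2.4713 m. (Since h₀ = 5.64 m > h_ss, the level will fall toward this value.)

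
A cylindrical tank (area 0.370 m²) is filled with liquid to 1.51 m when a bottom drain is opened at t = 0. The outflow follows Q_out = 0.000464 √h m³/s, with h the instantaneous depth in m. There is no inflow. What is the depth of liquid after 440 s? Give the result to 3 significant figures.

Volume balance on the tank: A dh/dt = −0.000464 √h.
This is separable: 2 d(√h)/dt = −0.000464/A, so √h = √h₀ − (0.000464/(2A)) t.
√h = √1.51 − 0.000464·440/(2·0.370) = 1.2288 − 0.27589 = 0.95293.
h = 0.95293² = 0.90807 m.

0.908 m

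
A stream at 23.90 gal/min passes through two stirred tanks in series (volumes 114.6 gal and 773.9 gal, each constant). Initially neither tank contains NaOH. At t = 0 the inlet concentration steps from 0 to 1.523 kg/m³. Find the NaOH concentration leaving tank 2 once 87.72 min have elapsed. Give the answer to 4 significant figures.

Each tank obeys Vᵢ dCᵢ/dt = Q(Cᵢ₋₁ − Cᵢ), so τᵢ = Vᵢ/Q.
τ₁ = 114.6/23.90 = 4.79498 min; τ₂ = 773.9/23.90 = 32.3808 min.
Tank 1: C₁ = C_in(1 − e^(−t/τ₁)). Tank 2 (τ₁ ≠ τ₂): C₂ = C_in[1 − (τ₁ e^(−t/τ₁) − τ₂ e^(−t/τ₂))/(τ₁ − τ₂)].
At t = 87.72: e^(−t/τ₁) = 1.13490e-08, e^(−t/τ₂) = 0.0666023.
C₂ = 1.523·[1 − (4.79498·1.13490e-08 − 32.3808·0.0666023)/(-27.5858)] = 1.523·0.921821 = 1.40393 kg/m³.

1.404 kg/m³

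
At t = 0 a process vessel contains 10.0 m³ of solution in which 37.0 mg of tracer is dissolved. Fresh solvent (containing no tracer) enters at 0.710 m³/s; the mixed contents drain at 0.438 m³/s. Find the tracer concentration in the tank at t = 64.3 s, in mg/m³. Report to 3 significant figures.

Total volume: dV/dt = Q_in − Q_out = 0.27200 m³/s, so V(t) = 10.0 + 0.27200 t and V(64.3) = 27.490 m³.
Species balance (pure solvent in): dm/dt = −Q_out · m/V(t).
Separate: dm/m = −Q_out dt/V(t) ⇒ ln(m/m₀) = −(Q_out/(Q_in−Q_out)) ln(V/V₀).
m = m₀ (V₀/V)^(Q_out/(Q_in−Q_out)) = 37.0 × (10.0/27.490)^(1.6103) = 7.2613 mg.
C = m/V = 7.2613/27.490 = 0.26415 mg/m³.

0.264 mg/m³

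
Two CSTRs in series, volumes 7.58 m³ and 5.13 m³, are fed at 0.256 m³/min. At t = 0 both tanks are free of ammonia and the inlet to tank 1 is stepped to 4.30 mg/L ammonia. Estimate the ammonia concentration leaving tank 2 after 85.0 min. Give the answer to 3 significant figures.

3.68 mg/L

Each tank obeys Vᵢ dCᵢ/dt = Q(Cᵢ₋₁ − Cᵢ), so τᵢ = Vᵢ/Q.
τ₁ = 7.58/0.256 = 29.609 min; τ₂ = 5.13/0.256 = 20.039 min.
Tank 1: C₁ = C_in(1 − e^(−t/τ₁)). Tank 2 (τ₁ ≠ τ₂): C₂ = C_in[1 − (τ₁ e^(−t/τ₁) − τ₂ e^(−t/τ₂))/(τ₁ − τ₂)].
At t = 85.0: e^(−t/τ₁) = 0.056659, e^(−t/τ₂) = 0.014383.
C₂ = 4.30·[1 − (29.609·0.056659 − 20.039·0.014383)/(9.5703)] = 4.30·0.85482 = 3.6757 mg/L.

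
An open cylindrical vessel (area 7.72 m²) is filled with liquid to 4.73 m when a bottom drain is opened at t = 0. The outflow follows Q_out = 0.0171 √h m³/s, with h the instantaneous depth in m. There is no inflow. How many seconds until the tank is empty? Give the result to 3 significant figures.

A dh/dt = −Q_out = −0.0171 √h.
∫ h^(−1/2) dh = −(0.0171/A) ∫ dt, giving 2√h = 2√h₀ − (0.0171/A) t.
Tank is empty when √h = 0: t_empty = 2A√h₀/0.0171.
t_empty = 2·7.72·√4.73/0.0171 = 15.440·2.1749/0.0171 = 1963.7 s.

1960 s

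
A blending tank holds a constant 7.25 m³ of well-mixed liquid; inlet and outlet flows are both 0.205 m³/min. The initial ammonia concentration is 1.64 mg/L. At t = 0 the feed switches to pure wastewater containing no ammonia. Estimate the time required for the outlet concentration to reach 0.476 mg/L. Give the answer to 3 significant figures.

Accumulation = in − out for the solute gives V dC/dt = Q(C_in − C), so τ = V/Q = 35.366 min.
C(t) = C_in + (C₀ − C_in) e^(−t/τ). Set C = 0.476 and solve for t:
e^(−t/τ) = (C − C_in)/(C₀ − C_in) = (0.476 − 0)/(1.64 − 0) = 0.29024
t = −τ ln(…) = 35.366 × 1.2370 = 43.749 min.

43.7 min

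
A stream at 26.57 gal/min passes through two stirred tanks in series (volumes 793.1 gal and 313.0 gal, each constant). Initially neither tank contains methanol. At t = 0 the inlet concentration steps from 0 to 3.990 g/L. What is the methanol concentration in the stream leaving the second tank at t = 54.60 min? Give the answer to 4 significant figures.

Time constants: τᵢ = Vᵢ/Q for each well-mixed tank.
τ₁ = 793.1/26.57 = 29.8495 min; τ₂ = 313.0/26.57 = 11.7802 min.
Tank 1: C₁ = C_in(1 − e^(−t/τ₁)). Tank 2 (τ₁ ≠ τ₂): C₂ = C_in[1 − (τ₁ e^(−t/τ₁) − τ₂ e^(−t/τ₂))/(τ₁ − τ₂)].
At t = 54.60: e^(−t/τ₁) = 0.160545, e^(−t/τ₂) = 0.00970713.
C₂ = 3.990·[1 − (29.8495·0.160545 − 11.7802·0.00970713)/(18.0693)] = 3.990·0.741116 = 2.95705 g/L.

2.957 g/L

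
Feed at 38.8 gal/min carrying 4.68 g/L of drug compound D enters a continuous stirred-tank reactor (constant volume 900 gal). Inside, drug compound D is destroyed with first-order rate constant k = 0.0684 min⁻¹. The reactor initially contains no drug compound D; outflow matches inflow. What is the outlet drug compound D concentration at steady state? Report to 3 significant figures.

V dC/dt = Q(C_in − C) − k V C.
At steady state: 0 = Q C_in − (Q + kV) C_ss, so C_ss = Q C_in/(Q + kV).
C_ss = 38.8·4.68/(38.8 + 0.0684·900) = 181.58/100.36 = 1.8093 g/L.

1.81 g/L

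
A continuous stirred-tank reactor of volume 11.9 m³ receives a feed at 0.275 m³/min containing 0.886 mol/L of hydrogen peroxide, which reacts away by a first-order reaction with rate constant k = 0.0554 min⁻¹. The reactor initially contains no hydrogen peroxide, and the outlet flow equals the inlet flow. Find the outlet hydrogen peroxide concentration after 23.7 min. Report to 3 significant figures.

0.220 mol/L

V dC/dt = Q(C_in − C) − k V C.
This is linear with rate a = Q/V + k = 0.078509 min⁻¹.
C_ss = Q C_in/(Q + kV) = 0.26079 mol/L; C(t) = C_ss + (C₀ − C_ss) e^(−a t).
C(23.7) = 0.26079 + (-0.26079)·e^(−0.078509·23.7) = 0.26079 + (-0.26079)·0.15557 = 0.22022 mol/L.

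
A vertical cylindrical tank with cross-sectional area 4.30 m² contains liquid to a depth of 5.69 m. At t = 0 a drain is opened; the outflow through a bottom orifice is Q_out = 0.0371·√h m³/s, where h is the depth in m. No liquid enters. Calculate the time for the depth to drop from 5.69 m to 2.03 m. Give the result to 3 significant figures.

223 s

A dh/dt = −Q_out = −0.0371 √h.
∫ h^(−1/2) dh = −(0.0371/A) ∫ dt, giving 2√h = 2√h₀ − (0.0371/A) t.
t = 2A(√h₀ − √h)/0.0371 = 2·4.30·(√5.69 − √2.03)/0.0371
  = 8.6000 × (2.3854 − 1.4248) / 0.0371 = 222.67 s.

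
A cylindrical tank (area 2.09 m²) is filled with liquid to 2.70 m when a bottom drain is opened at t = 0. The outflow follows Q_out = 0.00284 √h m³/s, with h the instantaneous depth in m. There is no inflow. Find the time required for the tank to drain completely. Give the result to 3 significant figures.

With no inflow, A dh/dt = −0.00284 √h.
∫ h^(−1/2) dh = −(0.00284/A) ∫ dt, giving 2√h = 2√h₀ − (0.00284/A) t.
Set h = 0: 2√h₀ = (0.00284/A) t_empty ⇒ t_empty = 2A√h₀/0.00284.
t_empty = 2·2.09·√2.70/0.00284 = 4.1800·1.6432/0.00284 = 2418.5 s.

2420 s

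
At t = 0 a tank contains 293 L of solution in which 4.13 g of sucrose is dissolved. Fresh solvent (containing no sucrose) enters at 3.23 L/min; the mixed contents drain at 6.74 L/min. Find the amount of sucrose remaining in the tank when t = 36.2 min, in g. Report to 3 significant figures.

Total volume: dV/dt = Q_in − Q_out = -3.5100 L/min, so V(t) = 293 − 3.5100 t and V(36.2) = 165.94 L.
Species balance (pure solvent in): dm/dt = −Q_out · m/V(t).
dm/m = −Q_out dt/(V₀ − 3.5100 t); integrating gives ln(m/m₀) = −(Q_out/(Q_in−Q_out)) ln(V/V₀).
m = m₀ (V₀/V)^(Q_out/(Q_in−Q_out)) = 4.13 × (293/165.94)^(-1.9202) = 1.3861 g.

1.39 g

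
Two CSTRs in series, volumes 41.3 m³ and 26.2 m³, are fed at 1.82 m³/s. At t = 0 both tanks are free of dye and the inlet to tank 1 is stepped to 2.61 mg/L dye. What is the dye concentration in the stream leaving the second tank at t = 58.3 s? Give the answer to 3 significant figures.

Time constants: τᵢ = Vᵢ/Q for each well-mixed tank.
τ₁ = 41.3/1.82 = 22.692 s; τ₂ = 26.2/1.82 = 14.396 s.
Solving the cascade with C₁(0)=C₂(0)=0 gives C₂(t) = C_in[1 − (τ₁ e^(−t/τ₁) − τ₂ e^(−t/τ₂))/(τ₁ − τ₂)].
At t = 58.3: e^(−t/τ₁) = 0.076600, e^(−t/τ₂) = 0.017425.
C₂ = 2.61·[1 − (22.692·0.076600 − 14.396·0.017425)/(8.2967)] = 2.61·0.82072 = 2.1421 mg/L.

2.14 mg/L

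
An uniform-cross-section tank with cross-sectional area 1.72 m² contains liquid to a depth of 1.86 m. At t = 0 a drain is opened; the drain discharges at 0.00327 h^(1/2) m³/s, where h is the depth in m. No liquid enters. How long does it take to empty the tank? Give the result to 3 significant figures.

With no inflow, A dh/dt = −0.00327 √h.
Separate and integrate: 2(√h − √h₀) = −(0.00327/A) t.
Tank is empty when √h = 0: t_empty = 2A√h₀/0.00327.
t_empty = 2·1.72·√1.86/0.00327 = 3.4400·1.3638/0.00327 = 1434.7 s.

1430 s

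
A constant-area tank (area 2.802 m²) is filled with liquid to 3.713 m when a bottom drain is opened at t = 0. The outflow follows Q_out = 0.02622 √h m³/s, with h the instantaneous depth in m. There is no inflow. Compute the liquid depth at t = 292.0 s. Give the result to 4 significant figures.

0.3144 m

With no inflow, A dh/dt = −0.02622 √h.
∫ h^(−1/2) dh = −(0.02622/A) ∫ dt, giving 2√h = 2√h₀ − (0.02622/A) t.
√h = √3.713 − 0.02622·292.0/(2·2.802) = 1.92691 − 1.36621 = 0.560705.
h = 0.560705² = 0.314390 m.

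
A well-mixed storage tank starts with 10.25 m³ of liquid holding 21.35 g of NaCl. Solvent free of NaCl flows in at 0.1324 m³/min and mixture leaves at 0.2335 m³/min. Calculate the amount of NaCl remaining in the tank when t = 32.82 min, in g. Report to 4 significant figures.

Let m(t) be the amount of NaCl. Volume: V(t) = V₀ + (Q_in − Q_out) t = 10.25 − 0.101100 t; V(32.82) = 6.93190 m³.
Solute balance: dm/dt = 0 − Q_out C = −Q_out m/V(t).
dm/m = −Q_out dt/(V₀ − 0.101100 t); integrating gives ln(m/m₀) = −(Q_out/(Q_in−Q_out)) ln(V/V₀).
m = m₀ (V₀/V)^(Q_out/(Q_in−Q_out)) = 21.35 × (10.25/6.93190)^(-2.30959) = 8.65094 g.

8.651 g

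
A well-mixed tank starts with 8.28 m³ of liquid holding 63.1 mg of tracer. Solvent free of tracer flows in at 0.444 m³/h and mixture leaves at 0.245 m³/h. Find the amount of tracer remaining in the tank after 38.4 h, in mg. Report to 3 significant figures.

Let m(t) be the amount of tracer. Volume: V(t) = V₀ + (Q_in − Q_out) t = 8.28 + 0.19900 t; V(38.4) = 15.922 m³.
Species balance (pure solvent in): dm/dt = −Q_out · m/V(t).
dm/m = −Q_out dt/(V₀ + 0.19900 t); integrating gives ln(m/m₀) = −(Q_out/(Q_in−Q_out)) ln(V/V₀).
m = m₀ (V₀/V)^(Q_out/(Q_in−Q_out)) = 63.1 × (8.28/15.922)^(1.2312) = 28.212 mg.

28.2 mg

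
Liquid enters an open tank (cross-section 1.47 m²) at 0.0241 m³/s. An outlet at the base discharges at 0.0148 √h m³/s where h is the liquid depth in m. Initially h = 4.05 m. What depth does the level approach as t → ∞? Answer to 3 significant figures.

2.65 m

Mass balance (ρ constant): A dh/dt = Q_in − 0.0148 √h. At steady state dh/dt = 0:
Q_in = 0.0148 √h_ss ⇒ √h_ss = 0.0241/0.0148 = 1.6284.
h_ss = 1.6284² = 2.6516 m. (Since h₀ = 4.05 m > h_ss, the level will fall toward this value.)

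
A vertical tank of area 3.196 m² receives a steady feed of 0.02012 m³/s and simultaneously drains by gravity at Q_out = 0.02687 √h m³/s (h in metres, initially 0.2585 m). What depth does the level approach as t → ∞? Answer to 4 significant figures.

0.5607 m

Volume balance on the tank: A dh/dt = Q_in − 0.02687 √h. At steady state dh/dt = 0:
Q_in = 0.02687 √h_ss ⇒ √h_ss = 0.02012/0.02687 = 0.748790.
h_ss = 0.748790² = 0.560687 m. (Since h₀ = 0.2585 m < h_ss, the level will rise toward this value.)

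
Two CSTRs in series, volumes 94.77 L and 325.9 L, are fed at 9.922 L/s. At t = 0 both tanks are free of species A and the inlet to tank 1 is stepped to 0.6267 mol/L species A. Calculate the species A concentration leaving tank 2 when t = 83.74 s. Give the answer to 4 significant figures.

Time constants: τᵢ = Vᵢ/Q for each well-mixed tank.
τ₁ = 94.77/9.922 = 9.55150 s; τ₂ = 325.9/9.922 = 32.8462 s.
Solving the cascade with C₁(0)=C₂(0)=0 gives C₂(t) = C_in[1 − (τ₁ e^(−t/τ₁) − τ₂ e^(−t/τ₂))/(τ₁ − τ₂)].
At t = 83.74: e^(−t/τ₁) = 0.000155758, e^(−t/τ₂) = 0.0781240.
C₂ = 0.6267·[1 − (9.55150·0.000155758 − 32.8462·0.0781240)/(-23.2947)] = 0.6267·0.889907 = 0.557705 mol/L.

0.5577 mol/L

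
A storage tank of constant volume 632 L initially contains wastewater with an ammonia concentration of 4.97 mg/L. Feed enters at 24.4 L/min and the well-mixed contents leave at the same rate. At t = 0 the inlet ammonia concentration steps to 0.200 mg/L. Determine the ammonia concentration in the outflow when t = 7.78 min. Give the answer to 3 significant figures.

Accumulation = in − out for the solute gives V dC/dt = Q(C_in − C).
Time constant τ = V/Q = 632/24.4 = 25.902 min.
This is linear first-order; C(t) = C_in + (C₀ − C_in) e^(−t/τ).
C(7.78) = 0.200 + (4.97 − 0.200)·e^(−7.78/25.902) = 0.200 + (4.7700)·0.74055 = 3.7324 mg/L.

3.73 mg/L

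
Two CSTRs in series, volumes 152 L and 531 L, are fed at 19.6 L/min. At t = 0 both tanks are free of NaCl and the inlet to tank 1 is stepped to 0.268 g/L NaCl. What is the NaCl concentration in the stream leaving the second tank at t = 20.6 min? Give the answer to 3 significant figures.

Each tank obeys Vᵢ dCᵢ/dt = Q(Cᵢ₋₁ − Cᵢ), so τᵢ = Vᵢ/Q.
τ₁ = 152/19.6 = 7.7551 min; τ₂ = 531/19.6 = 27.092 min.
Tank 1: C₁ = C_in(1 − e^(−t/τ₁)). Tank 2 (τ₁ ≠ τ₂): C₂ = C_in[1 − (τ₁ e^(−t/τ₁) − τ₂ e^(−t/τ₂))/(τ₁ − τ₂)].
At t = 20.6: e^(−t/τ₁) = 0.070206, e^(−t/τ₂) = 0.46749.
C₂ = 0.268·[1 − (7.7551·0.070206 − 27.092·0.46749)/(-19.337)] = 0.268·0.37318 = 0.10001 g/L.

0.100 g/L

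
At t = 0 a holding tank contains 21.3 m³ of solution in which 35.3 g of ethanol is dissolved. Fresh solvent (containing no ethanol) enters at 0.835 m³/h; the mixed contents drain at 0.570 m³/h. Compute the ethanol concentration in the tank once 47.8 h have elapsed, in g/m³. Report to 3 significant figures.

0.381 g/m³

Total volume: dV/dt = Q_in − Q_out = 0.26500 m³/h, so V(t) = 21.3 + 0.26500 t and V(47.8) = 33.967 m³.
Species balance (pure solvent in): dm/dt = −Q_out · m/V(t).
dm/m = −Q_out dt/(V₀ + 0.26500 t); integrating gives ln(m/m₀) = −(Q_out/(Q_in−Q_out)) ln(V/V₀).
m = m₀ (V₀/V)^(Q_out/(Q_in−Q_out)) = 35.3 × (21.3/33.967)^(2.1509) = 12.937 g.
C = m/V = 12.937/33.967 = 0.38086 g/m³.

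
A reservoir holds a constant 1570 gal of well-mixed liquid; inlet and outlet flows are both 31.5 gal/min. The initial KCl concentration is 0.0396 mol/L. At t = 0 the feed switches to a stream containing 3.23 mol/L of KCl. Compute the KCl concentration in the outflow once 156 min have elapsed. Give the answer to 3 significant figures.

3.09 mol/L

Species balance on the tank: V dC/dt = Q(C_in − C).
Rewrite as dC/dt + C/τ = C_in/τ, τ = V/Q = 49.841 min.
Integrating: C(t) = C_in + (C₀ − C_in) e^(−t/τ).
C(156) = 3.23 + (0.0396 − 3.23)·e^(−156/49.841) = 3.23 + (-3.1904)·0.043721 = 3.0905 mol/L.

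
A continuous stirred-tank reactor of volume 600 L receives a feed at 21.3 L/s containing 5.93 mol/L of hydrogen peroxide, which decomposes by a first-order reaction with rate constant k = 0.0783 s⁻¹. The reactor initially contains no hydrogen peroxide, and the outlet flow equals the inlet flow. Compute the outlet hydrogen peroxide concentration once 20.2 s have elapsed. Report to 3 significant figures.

1.66 mol/L

Species balance: V dC/dt = Q C_in − Q C − k V C.
dC/dt = (Q/V) C_in − (Q/V + k) C; effective rate a = Q/V + k = 0.035500 + 0.0783 = 0.11380 s⁻¹.
C_ss = Q C_in/(Q + kV) = 1.8499 mol/L; C(t) = C_ss + (C₀ − C_ss) e^(−a t).
C(20.2) = 1.8499 + (-1.8499)·e^(−0.11380·20.2) = 1.8499 + (-1.8499)·0.10038 = 1.6642 mol/L.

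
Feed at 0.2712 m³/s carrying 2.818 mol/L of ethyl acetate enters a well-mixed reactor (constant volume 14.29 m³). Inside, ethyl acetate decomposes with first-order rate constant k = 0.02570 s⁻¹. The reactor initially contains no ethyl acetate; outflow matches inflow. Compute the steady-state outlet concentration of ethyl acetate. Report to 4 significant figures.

1.197 mol/L

Species balance: V dC/dt = Q C_in − Q C − k V C.
Steady state (dC/dt = 0): C_ss = Q C_in/(Q + kV) = C_in/(1 + kV/Q).
C_ss = 0.2712·2.818/(0.2712 + 0.02570·14.29) = 0.764242/0.638453 = 1.19702 mol/L.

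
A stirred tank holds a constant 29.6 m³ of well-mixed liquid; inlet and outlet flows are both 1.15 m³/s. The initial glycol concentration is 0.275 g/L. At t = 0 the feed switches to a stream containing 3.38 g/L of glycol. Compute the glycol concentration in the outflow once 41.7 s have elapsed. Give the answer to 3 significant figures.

Mass balance on the solute (V constant): V dC/dt = Q(C_in − C).
Time constant τ = V/Q = 29.6/1.15 = 25.739 s.
C approaches C_in exponentially: C(t) = C_in + (C₀ − C_in) e^(−t/τ).
C(41.7) = 3.38 + (0.275 − 3.38)·e^(−41.7/25.739) = 3.38 + (-3.1050)·0.19788 = 2.7656 g/L.

2.77 g/L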